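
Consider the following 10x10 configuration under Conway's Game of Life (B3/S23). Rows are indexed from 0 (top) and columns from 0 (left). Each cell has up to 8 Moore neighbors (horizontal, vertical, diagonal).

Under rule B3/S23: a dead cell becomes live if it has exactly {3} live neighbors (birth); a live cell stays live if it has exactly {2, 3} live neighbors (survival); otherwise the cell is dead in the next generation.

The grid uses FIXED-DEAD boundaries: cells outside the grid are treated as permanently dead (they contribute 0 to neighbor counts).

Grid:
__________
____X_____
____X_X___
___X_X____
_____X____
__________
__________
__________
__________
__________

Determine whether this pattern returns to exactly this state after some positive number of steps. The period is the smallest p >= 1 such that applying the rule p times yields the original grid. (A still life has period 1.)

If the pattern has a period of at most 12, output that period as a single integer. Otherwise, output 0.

Answer: 2

Derivation:
Simulating and comparing each generation to the original:
Gen 0 (original, given above): 6 live cells
Gen 1: 6 live cells, differs from original
Gen 2: 6 live cells, MATCHES original -> period = 2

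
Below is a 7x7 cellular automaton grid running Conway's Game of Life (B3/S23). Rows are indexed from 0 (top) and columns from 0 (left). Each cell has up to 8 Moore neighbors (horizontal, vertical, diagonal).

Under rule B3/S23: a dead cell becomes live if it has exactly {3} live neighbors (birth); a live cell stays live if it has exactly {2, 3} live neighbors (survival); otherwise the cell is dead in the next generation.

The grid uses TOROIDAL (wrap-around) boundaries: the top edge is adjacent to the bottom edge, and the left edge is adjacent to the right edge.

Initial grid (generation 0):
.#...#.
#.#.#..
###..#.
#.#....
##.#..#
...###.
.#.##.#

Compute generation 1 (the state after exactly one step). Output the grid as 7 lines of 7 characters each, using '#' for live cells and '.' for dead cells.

Simulating step by step:
Generation 0 (given above): 22 live cells
Generation 1: 20 live cells
(generation 1 grid is the final answer)

Answer: .#...##
#.####.
#.#....
...#...
##.#.##
.#.....
#..#..#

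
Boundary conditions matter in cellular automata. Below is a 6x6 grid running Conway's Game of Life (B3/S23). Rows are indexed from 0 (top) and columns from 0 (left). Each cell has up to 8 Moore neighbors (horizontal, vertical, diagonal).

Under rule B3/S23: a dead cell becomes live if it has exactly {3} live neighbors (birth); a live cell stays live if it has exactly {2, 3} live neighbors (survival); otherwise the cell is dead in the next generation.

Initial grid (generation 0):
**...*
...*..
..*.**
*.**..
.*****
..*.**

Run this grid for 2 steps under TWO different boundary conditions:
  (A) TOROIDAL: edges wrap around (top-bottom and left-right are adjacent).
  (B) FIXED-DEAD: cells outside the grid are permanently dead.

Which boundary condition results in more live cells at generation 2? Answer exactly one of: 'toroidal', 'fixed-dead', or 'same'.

Under TOROIDAL boundary, generation 2:
*..**.
......
....**
**...*
......
***...
Population = 11

Under FIXED-DEAD boundary, generation 2:
..*...
.*.**.
.*..*.
......
......
......
Population = 6

Comparison: toroidal=11, fixed-dead=6 -> toroidal

Answer: toroidal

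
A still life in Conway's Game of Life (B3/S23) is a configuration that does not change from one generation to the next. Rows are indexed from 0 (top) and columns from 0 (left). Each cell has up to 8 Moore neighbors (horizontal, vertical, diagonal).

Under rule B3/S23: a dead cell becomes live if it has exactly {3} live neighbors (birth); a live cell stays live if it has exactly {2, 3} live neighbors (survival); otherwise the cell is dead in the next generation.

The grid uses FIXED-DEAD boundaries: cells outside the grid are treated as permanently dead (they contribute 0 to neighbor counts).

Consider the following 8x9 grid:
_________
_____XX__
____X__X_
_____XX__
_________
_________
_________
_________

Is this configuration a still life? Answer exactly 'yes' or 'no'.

Answer: yes

Derivation:
Compute generation 1 and compare to generation 0 (given above):
Generation 1:
_________
_____XX__
____X__X_
_____XX__
_________
_________
_________
_________
The grids are IDENTICAL -> still life.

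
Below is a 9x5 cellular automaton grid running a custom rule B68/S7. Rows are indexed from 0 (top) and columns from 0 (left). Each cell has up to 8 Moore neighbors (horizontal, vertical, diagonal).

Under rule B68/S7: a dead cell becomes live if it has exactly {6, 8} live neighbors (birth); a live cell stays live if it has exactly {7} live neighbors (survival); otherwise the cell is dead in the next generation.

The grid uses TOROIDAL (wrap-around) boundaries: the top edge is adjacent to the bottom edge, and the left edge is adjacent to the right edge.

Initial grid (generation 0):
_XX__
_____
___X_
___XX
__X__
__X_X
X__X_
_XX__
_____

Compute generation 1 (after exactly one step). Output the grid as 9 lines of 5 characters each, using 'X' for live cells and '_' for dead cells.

Answer: _____
_____
_____
_____
_____
_____
_____
_____
_____

Derivation:
Simulating step by step:
Generation 0 (given above): 12 live cells
Generation 1: 0 live cells
(generation 1 grid is the final answer)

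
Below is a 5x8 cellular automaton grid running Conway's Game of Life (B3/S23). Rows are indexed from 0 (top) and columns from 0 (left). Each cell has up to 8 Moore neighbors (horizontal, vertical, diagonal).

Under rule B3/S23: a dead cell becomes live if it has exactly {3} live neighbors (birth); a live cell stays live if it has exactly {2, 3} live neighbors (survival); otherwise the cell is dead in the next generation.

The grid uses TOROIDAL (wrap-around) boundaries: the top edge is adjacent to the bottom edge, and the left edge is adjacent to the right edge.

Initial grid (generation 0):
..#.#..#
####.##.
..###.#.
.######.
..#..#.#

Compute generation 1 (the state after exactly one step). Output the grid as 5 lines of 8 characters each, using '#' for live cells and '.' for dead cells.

Answer: ....#..#
#.....#.
#.......
.#.....#
#......#

Derivation:
Simulating step by step:
Generation 0 (given above): 22 live cells
Generation 1: 9 live cells
(generation 1 grid is the final answer)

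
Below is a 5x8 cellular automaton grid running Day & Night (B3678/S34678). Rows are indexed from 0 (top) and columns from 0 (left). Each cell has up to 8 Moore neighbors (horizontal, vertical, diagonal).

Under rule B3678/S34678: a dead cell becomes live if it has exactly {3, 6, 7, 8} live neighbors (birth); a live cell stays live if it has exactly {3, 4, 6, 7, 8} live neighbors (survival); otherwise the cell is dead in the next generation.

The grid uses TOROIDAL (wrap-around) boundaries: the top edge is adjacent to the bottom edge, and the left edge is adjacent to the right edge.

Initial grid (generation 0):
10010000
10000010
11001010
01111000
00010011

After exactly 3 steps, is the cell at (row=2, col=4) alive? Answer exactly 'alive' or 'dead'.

Answer: alive

Derivation:
Simulating step by step:
Generation 0 (given above): 15 live cells
Generation 1: 13 live cells
00000010
10000100
11000000
01111010
11010000
Generation 2: 18 live cells
11000001
01000001
11011101
00010001
01011101
Generation 3: 18 live cells
11001001
11001001
00001001
11011001
10001001

Cell (2,4) at generation 3: 1 -> alive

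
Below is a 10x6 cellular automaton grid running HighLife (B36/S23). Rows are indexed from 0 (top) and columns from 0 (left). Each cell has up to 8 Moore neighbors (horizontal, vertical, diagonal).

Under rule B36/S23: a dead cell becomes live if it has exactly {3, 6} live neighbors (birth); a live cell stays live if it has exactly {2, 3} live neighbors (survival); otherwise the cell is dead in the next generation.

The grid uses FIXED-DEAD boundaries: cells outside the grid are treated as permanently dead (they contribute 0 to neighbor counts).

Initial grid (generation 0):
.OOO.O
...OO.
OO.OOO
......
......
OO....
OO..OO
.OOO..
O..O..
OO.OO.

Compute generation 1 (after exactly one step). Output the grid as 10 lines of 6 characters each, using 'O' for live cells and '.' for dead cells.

Simulating step by step:
Generation 0 (given above): 26 live cells
Generation 1: 20 live cells
(generation 1 grid is the final answer)

Answer: ..OO..
O.O...
..OO.O
....O.
......
OO....
...OO.
...O..
O.O...
OOOOO.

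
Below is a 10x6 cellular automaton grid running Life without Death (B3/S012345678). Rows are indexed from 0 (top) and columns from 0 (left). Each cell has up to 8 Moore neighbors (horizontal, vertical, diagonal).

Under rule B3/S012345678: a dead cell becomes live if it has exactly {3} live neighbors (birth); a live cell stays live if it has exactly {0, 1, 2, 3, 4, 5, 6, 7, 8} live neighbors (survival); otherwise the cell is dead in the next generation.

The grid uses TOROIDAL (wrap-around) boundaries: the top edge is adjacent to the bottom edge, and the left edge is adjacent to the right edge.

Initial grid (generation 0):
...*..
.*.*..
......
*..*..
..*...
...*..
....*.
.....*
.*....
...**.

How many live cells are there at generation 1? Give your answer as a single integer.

Simulating step by step:
Generation 0 (given above): 12 live cells
Generation 1: 17 live cells
...*..
.***..
..*...
*..*..
..**..
...*..
....*.
.....*
.*..*.
..***.
Population at generation 1: 17

Answer: 17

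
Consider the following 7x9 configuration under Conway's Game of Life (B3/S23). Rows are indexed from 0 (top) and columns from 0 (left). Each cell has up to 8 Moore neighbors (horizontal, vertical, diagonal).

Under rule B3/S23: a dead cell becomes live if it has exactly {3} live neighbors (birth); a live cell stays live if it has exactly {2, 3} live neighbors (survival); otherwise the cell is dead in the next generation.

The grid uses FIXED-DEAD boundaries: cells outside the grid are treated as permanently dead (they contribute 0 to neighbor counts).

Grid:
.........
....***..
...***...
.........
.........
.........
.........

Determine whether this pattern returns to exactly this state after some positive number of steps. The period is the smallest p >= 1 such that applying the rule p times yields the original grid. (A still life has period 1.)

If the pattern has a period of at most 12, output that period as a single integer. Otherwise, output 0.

Simulating and comparing each generation to the original:
Gen 0 (original, given above): 6 live cells
Gen 1: 6 live cells, differs from original
Gen 2: 6 live cells, MATCHES original -> period = 2

Answer: 2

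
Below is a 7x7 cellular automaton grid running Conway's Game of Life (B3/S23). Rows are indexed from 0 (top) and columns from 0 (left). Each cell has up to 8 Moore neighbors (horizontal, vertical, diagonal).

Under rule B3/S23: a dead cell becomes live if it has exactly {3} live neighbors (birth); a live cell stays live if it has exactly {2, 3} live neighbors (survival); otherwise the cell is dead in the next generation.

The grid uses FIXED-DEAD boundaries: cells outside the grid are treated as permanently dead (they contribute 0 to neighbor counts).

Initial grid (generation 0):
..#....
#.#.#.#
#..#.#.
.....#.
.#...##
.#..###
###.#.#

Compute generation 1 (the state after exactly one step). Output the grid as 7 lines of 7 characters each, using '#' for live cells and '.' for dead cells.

Simulating step by step:
Generation 0 (given above): 21 live cells
Generation 1: 18 live cells
(generation 1 grid is the final answer)

Answer: .#.#...
..#.##.
.#.#.##
.....#.
.......
...##..
#####.#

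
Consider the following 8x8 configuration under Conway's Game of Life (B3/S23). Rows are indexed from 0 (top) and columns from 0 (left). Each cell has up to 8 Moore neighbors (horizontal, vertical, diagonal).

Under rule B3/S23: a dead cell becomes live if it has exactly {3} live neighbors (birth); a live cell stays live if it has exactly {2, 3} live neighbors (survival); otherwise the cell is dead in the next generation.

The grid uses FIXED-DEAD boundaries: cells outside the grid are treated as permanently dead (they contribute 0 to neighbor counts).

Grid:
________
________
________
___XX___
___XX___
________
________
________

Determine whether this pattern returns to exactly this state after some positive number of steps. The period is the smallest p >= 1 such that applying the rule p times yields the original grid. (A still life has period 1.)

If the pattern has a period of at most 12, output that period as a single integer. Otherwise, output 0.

Simulating and comparing each generation to the original:
Gen 0 (original, given above): 4 live cells
Gen 1: 4 live cells, MATCHES original -> period = 1

Answer: 1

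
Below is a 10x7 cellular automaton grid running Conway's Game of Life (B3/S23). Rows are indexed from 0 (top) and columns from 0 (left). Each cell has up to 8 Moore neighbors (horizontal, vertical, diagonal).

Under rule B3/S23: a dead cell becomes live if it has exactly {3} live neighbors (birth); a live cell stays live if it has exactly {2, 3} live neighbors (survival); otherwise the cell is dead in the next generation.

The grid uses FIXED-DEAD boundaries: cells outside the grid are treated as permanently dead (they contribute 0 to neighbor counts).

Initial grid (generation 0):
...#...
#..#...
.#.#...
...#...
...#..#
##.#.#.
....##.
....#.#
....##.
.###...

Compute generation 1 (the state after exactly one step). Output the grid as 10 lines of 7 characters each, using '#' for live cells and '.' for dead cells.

Answer: .......
...##..
...##..
...##..
...#...
..##.##
...#..#
...#..#
..#.##.
..###..

Derivation:
Simulating step by step:
Generation 0 (given above): 21 live cells
Generation 1: 21 live cells
(generation 1 grid is the final answer)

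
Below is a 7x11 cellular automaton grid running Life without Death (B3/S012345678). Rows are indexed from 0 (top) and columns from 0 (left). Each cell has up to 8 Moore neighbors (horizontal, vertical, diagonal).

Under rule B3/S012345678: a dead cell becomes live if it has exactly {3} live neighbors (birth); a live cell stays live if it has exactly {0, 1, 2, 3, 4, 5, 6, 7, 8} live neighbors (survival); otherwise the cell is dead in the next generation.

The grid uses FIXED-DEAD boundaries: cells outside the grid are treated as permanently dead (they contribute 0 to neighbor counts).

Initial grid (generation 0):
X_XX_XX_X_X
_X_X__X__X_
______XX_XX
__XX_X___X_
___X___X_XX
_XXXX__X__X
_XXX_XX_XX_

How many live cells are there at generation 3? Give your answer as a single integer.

Answer: 55

Derivation:
Simulating step by step:
Generation 0 (given above): 36 live cells
Generation 1: 50 live cells
XXXXXXXXXXX
_X_XX_X__X_
___XXXXX_XX
__XXXX_X_X_
_X_X__XX_XX
_XXXXX_X__X
_XXX_XXXXX_
Generation 2: 52 live cells
XXXXXXXXXXX
XX_XX_X__X_
___XXXXX_XX
__XXXX_X_X_
_X_X__XX_XX
XXXXXX_X__X
_XXX_XXXXX_
Generation 3: 55 live cells
XXXXXXXXXXX
XX_XX_X__X_
_X_XXXXX_XX
__XXXX_X_X_
XX_X__XX_XX
XXXXXX_X__X
XXXX_XXXXX_
Population at generation 3: 55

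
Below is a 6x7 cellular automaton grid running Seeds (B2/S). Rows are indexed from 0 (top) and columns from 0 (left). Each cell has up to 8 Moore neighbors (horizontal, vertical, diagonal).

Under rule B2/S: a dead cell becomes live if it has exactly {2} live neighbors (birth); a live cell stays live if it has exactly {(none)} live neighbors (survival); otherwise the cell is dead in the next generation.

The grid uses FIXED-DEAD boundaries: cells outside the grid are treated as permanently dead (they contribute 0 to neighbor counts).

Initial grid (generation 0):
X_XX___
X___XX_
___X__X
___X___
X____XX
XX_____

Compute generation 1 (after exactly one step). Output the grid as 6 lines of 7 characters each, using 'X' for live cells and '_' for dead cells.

Simulating step by step:
Generation 0 (given above): 14 live cells
Generation 1: 8 live cells
(generation 1 grid is the final answer)

Answer: _____X_
______X
__X____
__X____
__X_X__
_____XX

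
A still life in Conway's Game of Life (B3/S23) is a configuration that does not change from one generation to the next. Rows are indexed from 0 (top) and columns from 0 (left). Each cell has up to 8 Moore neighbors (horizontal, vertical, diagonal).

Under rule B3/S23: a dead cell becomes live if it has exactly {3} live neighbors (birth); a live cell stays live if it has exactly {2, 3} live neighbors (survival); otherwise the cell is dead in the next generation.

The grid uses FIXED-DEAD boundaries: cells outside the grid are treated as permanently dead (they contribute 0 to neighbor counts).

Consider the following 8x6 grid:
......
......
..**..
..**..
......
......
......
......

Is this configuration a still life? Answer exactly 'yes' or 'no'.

Answer: yes

Derivation:
Compute generation 1 and compare to generation 0 (given above):
Generation 1:
......
......
..**..
..**..
......
......
......
......
The grids are IDENTICAL -> still life.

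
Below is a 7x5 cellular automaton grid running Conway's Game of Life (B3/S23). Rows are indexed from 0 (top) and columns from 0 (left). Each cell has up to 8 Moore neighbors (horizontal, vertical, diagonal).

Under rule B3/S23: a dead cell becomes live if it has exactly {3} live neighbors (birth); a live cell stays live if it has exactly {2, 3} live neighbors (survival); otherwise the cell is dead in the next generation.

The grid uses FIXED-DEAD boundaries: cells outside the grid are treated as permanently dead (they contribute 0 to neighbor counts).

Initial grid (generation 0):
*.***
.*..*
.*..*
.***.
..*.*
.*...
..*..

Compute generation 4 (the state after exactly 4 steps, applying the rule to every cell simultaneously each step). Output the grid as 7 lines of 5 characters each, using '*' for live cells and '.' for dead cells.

Answer: ..**.
.....
*****
....*
...*.
***..
..*..

Derivation:
Simulating step by step:
Generation 0 (given above): 15 live cells
Generation 1: 15 live cells
.****
**..*
**..*
.*..*
.....
.***.
.....
Generation 2: 15 live cells
*****
....*
..***
**...
.*.*.
..*..
..*..
Generation 3: 16 live cells
.****
.....
.****
**..*
**...
.***.
.....
Generation 4: 13 live cells
(generation 4 grid is the final answer)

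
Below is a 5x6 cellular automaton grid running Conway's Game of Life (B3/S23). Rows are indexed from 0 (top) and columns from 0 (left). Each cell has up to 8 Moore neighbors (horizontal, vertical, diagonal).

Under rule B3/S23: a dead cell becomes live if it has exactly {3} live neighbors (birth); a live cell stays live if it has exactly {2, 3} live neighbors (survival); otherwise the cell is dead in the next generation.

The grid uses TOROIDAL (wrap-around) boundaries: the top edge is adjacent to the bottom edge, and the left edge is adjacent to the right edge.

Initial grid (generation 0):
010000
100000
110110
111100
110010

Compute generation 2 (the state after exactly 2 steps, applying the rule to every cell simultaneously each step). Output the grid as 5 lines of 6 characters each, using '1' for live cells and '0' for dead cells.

Simulating step by step:
Generation 0 (given above): 13 live cells
Generation 1: 9 live cells
010001
101001
000110
000000
000101
Generation 2: 14 live cells
(generation 2 grid is the final answer)

Answer: 011001
111101
000111
000100
100010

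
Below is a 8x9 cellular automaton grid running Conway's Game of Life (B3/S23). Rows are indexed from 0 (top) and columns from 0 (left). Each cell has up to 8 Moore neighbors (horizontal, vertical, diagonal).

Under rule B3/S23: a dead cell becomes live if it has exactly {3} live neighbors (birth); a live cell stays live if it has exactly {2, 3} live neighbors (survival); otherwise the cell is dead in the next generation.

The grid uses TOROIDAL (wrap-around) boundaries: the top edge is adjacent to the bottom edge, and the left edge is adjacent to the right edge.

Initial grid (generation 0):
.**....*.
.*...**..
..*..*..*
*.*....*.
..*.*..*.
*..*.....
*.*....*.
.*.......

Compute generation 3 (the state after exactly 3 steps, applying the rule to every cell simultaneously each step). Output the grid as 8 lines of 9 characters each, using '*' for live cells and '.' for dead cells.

Simulating step by step:
Generation 0 (given above): 21 live cells
Generation 1: 25 live cells
***...*..
**...***.
*.*..*.**
..*...**.
..*......
..**.....
*.*.....*
*.......*
Generation 2: 21 live cells
..*..**..
.....*...
*.*..*...
..**..**.
.**......
..**.....
*.**....*
..*....*.
Generation 3: 19 live cells
(generation 3 grid is the final answer)

Answer: .....**..
.*..**...
.*****...
...*..*..
.*.......
*........
........*
..*...***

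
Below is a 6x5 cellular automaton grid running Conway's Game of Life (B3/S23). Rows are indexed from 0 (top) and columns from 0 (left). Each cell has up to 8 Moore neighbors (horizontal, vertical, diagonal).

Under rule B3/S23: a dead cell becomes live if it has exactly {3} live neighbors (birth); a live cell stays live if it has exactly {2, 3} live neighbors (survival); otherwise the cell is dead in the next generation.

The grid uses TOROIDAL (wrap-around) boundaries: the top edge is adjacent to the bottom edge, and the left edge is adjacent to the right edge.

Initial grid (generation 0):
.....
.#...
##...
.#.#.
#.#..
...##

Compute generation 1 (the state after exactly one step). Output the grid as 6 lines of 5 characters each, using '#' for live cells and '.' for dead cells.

Answer: .....
##...
##...
....#
###..
...##

Derivation:
Simulating step by step:
Generation 0 (given above): 9 live cells
Generation 1: 10 live cells
(generation 1 grid is the final answer)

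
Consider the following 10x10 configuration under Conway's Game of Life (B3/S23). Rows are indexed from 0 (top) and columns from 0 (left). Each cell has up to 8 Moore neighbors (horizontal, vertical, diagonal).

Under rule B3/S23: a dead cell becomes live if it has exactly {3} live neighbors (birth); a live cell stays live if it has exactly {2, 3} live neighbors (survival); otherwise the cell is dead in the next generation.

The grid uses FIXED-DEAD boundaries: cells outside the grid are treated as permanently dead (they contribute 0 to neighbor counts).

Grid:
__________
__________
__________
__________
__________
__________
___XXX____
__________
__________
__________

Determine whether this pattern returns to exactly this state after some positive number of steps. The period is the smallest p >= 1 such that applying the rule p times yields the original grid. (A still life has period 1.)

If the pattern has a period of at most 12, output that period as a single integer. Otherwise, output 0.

Answer: 2

Derivation:
Simulating and comparing each generation to the original:
Gen 0 (original, given above): 3 live cells
Gen 1: 3 live cells, differs from original
Gen 2: 3 live cells, MATCHES original -> period = 2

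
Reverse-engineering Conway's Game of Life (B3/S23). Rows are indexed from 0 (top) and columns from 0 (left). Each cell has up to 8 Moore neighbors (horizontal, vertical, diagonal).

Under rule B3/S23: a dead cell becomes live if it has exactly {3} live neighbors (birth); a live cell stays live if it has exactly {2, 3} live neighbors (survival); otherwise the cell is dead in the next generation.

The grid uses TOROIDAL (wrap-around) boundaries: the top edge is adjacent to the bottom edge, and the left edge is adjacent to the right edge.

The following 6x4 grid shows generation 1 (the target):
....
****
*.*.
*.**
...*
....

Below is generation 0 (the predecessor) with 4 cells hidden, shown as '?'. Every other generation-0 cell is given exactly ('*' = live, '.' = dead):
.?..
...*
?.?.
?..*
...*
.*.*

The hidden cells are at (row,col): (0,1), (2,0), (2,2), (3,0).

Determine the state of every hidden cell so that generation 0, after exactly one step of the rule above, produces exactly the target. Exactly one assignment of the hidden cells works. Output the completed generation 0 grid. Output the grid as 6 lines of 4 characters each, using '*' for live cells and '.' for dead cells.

Hidden generation-0 cells (in order): (0,1), (2,0), (2,2), (3,0).
A hidden cell only influences target cells in its own 3x3 neighborhood. Try each of the 2^4 = 16 assignments, step the completed generation 0 forward once under B3/S23, and compare with the target:
  (0,1)=. (2,0)=. (2,2)=. (3,0)=. -> step gives (0,0)='*' but target has '.' -> reject
  (0,1)=. (2,0)=. (2,2)=. (3,0)=* -> step gives (0,0)='*' but target has '.' -> reject
  (0,1)=. (2,0)=. (2,2)=* (3,0)=. -> step gives (0,0)='*' but target has '.' -> reject
  (0,1)=. (2,0)=. (2,2)=* (3,0)=* -> step gives (0,0)='*' but target has '.' -> reject
  (0,1)=. (2,0)=* (2,2)=. (3,0)=. -> step gives (0,0)='*' but target has '.' -> reject
  (0,1)=. (2,0)=* (2,2)=. (3,0)=* -> step gives (0,0)='*' but target has '.' -> reject
  (0,1)=. (2,0)=* (2,2)=* (3,0)=. -> step gives (0,0)='*' but target has '.' -> reject
  (0,1)=. (2,0)=* (2,2)=* (3,0)=* -> step gives (0,0)='*' but target has '.' -> reject
  (0,1)=* (2,0)=. (2,2)=. (3,0)=. -> step gives (1,0)='.' but target has '*' -> reject
  (0,1)=* (2,0)=. (2,2)=. (3,0)=* -> step gives (1,0)='.' but target has '*' -> reject
  (0,1)=* (2,0)=. (2,2)=* (3,0)=. -> step gives (1,0)='.' but target has '*' -> reject
  (0,1)=* (2,0)=. (2,2)=* (3,0)=* -> step gives (1,0)='.' but target has '*' -> reject
  (0,1)=* (2,0)=* (2,2)=. (3,0)=. -> step gives (1,1)='.' but target has '*' -> reject
  (0,1)=* (2,0)=* (2,2)=. (3,0)=* -> step gives (1,1)='.' but target has '*' -> reject
  (0,1)=* (2,0)=* (2,2)=* (3,0)=. -> step reproduces the target at every cell -> ACCEPT
  (0,1)=* (2,0)=* (2,2)=* (3,0)=* -> step gives (2,1)='*' but target has '.' -> reject
Unique solution: (0,1)=live, (2,0)=live, (2,2)=live, (3,0)=dead.
Check: live-neighbor counts of every cell in the completed generation 0:
4142
3332
2224
3233
4142
4141
Applying B3/S23 to generation 0 with these counts gives:
....
****
*.*.
*.**
...*
....
which matches the target exactly.

Answer: .*..
...*
*.*.
...*
...*
.*.*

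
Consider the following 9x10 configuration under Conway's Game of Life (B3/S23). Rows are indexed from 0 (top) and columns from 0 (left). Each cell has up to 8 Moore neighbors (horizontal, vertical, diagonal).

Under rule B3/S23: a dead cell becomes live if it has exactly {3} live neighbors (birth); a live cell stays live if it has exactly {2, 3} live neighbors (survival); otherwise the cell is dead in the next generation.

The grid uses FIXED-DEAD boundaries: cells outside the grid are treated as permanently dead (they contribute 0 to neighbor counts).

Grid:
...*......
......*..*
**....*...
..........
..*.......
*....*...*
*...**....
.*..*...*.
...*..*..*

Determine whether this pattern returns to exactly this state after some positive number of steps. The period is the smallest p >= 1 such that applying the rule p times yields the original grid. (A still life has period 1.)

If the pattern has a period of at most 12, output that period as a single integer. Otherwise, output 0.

Simulating and comparing each generation to the original:
Gen 0 (original, given above): 19 live cells
Gen 1: 10 live cells, differs from original
Gen 2: 10 live cells, differs from original
Gen 3: 9 live cells, differs from original
Gen 4: 6 live cells, differs from original
Gen 5: 5 live cells, differs from original
Gen 6: 5 live cells, differs from original
Gen 7: 3 live cells, differs from original
Gen 8: 2 live cells, differs from original
Gen 9: 0 live cells, differs from original
Gen 10: 0 live cells, differs from original
Gen 11: 0 live cells, differs from original
Gen 12: 0 live cells, differs from original
No period found within 12 steps.

Answer: 0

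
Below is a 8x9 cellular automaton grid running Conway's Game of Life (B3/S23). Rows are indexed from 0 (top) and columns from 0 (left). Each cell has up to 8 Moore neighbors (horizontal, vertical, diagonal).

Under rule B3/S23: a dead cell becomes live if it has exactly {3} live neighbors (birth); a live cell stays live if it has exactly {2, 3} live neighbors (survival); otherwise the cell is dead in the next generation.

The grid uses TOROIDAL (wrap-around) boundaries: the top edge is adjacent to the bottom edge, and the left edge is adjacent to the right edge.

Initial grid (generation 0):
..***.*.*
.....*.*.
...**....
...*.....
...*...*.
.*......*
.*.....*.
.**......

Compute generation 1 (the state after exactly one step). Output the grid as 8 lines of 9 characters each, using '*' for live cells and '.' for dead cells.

Answer: .*******.
..*..***.
...**....
..**.....
..*......
*.*....**
.*.......
**.....*.

Derivation:
Simulating step by step:
Generation 0 (given above): 18 live cells
Generation 1: 24 live cells
(generation 1 grid is the final answer)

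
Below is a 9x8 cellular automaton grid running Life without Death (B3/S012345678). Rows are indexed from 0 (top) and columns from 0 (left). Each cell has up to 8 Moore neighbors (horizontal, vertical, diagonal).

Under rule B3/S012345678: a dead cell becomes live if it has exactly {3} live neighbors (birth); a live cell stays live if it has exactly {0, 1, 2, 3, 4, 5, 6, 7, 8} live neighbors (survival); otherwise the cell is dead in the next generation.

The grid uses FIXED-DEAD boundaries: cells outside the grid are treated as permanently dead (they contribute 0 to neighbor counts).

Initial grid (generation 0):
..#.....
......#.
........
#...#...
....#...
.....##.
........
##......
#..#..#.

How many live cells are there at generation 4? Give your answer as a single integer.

Simulating step by step:
Generation 0 (given above): 12 live cells
Generation 1: 13 live cells
..#.....
......#.
........
#...#...
....#...
.....##.
........
##......
##.#..#.
Generation 2: 15 live cells
..#.....
......#.
........
#...#...
....#...
.....##.
........
###.....
####..#.
Generation 3: 17 live cells
..#.....
......#.
........
#...#...
....#...
.....##.
.#......
####....
####..#.
Generation 4: 18 live cells
..#.....
......#.
........
#...#...
....#...
.....##.
##......
####....
####..#.
Population at generation 4: 18

Answer: 18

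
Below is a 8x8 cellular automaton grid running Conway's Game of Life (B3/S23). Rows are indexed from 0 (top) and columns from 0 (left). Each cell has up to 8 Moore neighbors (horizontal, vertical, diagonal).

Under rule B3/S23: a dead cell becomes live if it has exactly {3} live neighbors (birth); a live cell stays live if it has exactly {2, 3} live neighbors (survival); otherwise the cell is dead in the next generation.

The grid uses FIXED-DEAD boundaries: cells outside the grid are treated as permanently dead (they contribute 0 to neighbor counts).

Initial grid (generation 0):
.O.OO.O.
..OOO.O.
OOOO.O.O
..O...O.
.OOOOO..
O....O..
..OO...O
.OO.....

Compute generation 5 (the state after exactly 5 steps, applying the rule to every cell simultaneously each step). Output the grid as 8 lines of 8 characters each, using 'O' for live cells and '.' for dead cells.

Simulating step by step:
Generation 0 (given above): 28 live cells
Generation 1: 21 live cells
....O...
O.....OO
.....O.O
O.....O.
.OOOOOO.
.....OO.
..OO....
.OOO....
Generation 2: 21 live cells
........
.....OOO
.....O.O
.OOO...O
.OOOO..O
.O....O.
.O.OO...
.O.O....
Generation 3: 22 live cells
......O.
.....O.O
..O.OO.O
.O.....O
O...O.OO
OO...O..
OO.OO...
...OO...
Generation 4: 26 live cells
......O.
....OO.O
....OO.O
.O.OO..O
O....OOO
..OO.OO.
OO.O.O..
..OOO...
Generation 5: 20 live cells
(generation 5 grid is the final answer)

Answer: .....OO.
....O..O
.......O
...O...O
.O.....O
O.OO...O
.O...OO.
.OOOO...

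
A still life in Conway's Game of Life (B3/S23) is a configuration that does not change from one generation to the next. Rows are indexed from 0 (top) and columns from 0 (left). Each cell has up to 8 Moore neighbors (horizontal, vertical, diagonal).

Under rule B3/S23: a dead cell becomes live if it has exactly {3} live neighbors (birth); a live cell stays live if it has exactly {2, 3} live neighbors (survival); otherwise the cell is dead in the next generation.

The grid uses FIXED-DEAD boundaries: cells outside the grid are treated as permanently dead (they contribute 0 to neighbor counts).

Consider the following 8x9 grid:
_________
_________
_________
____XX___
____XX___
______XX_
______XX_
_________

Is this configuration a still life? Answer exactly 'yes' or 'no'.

Compute generation 1 and compare to generation 0 (given above):
Generation 1:
_________
_________
_________
____XX___
____X____
_______X_
______XX_
_________
Cell (4,5) differs: gen0=1 vs gen1=0 -> NOT a still life.

Answer: no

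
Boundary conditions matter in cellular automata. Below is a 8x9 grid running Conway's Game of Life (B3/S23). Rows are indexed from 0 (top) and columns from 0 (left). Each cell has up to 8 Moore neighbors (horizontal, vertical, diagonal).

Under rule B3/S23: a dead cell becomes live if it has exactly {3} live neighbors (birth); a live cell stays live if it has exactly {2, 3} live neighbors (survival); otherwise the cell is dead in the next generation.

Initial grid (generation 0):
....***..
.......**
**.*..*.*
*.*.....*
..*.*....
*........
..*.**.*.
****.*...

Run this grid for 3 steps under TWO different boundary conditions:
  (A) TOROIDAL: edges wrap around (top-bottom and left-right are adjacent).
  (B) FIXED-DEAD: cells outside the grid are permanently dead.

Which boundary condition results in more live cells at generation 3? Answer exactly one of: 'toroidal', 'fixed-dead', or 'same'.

Under TOROIDAL boundary, generation 3:
....*.*.*
.**.*....
.*..*.*..
......*..
....*....
....*.*..
..**.***.
...**...*
Population = 21

Under FIXED-DEAD boundary, generation 3:
.....*.*.
.**.**..*
*..**.***
*........
*...*....
*........
*..*.....
.**......
Population = 21

Comparison: toroidal=21, fixed-dead=21 -> same

Answer: same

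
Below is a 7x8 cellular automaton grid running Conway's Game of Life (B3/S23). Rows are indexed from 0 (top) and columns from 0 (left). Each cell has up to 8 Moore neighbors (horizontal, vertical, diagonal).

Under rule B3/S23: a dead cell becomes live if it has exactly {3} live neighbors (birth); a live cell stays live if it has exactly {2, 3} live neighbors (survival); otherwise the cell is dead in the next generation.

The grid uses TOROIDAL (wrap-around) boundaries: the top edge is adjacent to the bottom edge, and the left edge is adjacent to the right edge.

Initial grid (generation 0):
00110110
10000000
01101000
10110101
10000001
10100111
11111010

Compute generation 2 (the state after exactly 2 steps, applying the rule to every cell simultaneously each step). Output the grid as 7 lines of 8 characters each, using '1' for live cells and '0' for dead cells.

Answer: 00001111
00011001
00100001
01000011
01000000
01100100
01001011

Derivation:
Simulating step by step:
Generation 0 (given above): 26 live cells
Generation 1: 21 live cells
10000110
00001100
00101001
00111011
00111100
00101100
10000000
Generation 2: 20 live cells
(generation 2 grid is the final answer)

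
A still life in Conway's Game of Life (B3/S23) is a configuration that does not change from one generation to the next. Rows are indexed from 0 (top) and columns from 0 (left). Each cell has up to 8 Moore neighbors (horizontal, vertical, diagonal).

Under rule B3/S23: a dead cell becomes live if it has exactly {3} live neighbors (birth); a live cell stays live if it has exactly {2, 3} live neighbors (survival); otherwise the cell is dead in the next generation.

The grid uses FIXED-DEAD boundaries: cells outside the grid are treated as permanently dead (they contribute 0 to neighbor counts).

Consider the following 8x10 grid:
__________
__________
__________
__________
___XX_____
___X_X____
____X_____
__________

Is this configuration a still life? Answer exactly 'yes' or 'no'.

Compute generation 1 and compare to generation 0 (given above):
Generation 1:
__________
__________
__________
__________
___XX_____
___X_X____
____X_____
__________
The grids are IDENTICAL -> still life.

Answer: yes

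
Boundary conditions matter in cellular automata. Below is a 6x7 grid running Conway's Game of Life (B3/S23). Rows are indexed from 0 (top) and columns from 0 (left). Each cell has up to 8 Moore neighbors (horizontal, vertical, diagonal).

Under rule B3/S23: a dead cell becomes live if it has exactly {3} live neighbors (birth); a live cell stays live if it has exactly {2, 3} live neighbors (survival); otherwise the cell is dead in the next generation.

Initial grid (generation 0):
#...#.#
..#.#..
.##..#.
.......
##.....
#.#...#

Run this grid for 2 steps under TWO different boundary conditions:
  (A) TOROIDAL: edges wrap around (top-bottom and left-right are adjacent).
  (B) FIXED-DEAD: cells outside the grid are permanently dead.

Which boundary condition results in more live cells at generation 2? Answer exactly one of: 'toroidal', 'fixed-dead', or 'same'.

Under TOROIDAL boundary, generation 2:
##.....
..#..##
......#
...#..#
##....#
.#...#.
Population = 13

Under FIXED-DEAD boundary, generation 2:
...##..
.#..#..
.......
#..#...
#......
##.....
Population = 9

Comparison: toroidal=13, fixed-dead=9 -> toroidal

Answer: toroidal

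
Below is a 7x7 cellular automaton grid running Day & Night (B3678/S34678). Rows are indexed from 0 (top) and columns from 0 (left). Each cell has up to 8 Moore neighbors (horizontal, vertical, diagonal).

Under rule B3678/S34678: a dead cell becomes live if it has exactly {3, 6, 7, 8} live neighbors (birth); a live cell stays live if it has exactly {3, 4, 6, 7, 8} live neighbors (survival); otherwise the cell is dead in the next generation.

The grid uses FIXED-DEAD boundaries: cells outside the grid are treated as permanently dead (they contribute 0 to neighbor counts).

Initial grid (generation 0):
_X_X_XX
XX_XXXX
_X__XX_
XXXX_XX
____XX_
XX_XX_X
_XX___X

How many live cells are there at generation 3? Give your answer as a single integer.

Answer: 29

Derivation:
Simulating step by step:
Generation 0 (given above): 29 live cells
Generation 1: 25 live cells
X____XX
XX_XXXX
__X_XX_
_XXXX_X
_______
_X_XX__
XXXX_X_
Generation 2: 24 live cells
_X___XX
_XXX_XX
X__XXX_
__XXX__
_X___X_
XX_XX__
_XXX___
Generation 3: 29 live cells
____XXX
XXXXX_X
__XXXXX
_XXX___
XX_____
XXXXX__
XXXXX__
Population at generation 3: 29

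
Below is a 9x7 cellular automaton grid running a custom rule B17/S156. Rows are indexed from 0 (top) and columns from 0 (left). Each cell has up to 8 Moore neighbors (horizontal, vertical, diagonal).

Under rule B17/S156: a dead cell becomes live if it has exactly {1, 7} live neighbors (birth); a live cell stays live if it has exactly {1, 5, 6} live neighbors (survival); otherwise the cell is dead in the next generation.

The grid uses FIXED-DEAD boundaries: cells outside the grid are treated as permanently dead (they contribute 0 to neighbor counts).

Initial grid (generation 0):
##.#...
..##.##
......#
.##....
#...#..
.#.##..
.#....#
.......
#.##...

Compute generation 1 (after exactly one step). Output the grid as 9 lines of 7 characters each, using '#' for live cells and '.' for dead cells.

Answer: #......
.......
#......
..#.#.#
.......
......#
.#.....
....###
..###..

Derivation:
Simulating step by step:
Generation 0 (given above): 20 live cells
Generation 1: 13 live cells
(generation 1 grid is the final answer)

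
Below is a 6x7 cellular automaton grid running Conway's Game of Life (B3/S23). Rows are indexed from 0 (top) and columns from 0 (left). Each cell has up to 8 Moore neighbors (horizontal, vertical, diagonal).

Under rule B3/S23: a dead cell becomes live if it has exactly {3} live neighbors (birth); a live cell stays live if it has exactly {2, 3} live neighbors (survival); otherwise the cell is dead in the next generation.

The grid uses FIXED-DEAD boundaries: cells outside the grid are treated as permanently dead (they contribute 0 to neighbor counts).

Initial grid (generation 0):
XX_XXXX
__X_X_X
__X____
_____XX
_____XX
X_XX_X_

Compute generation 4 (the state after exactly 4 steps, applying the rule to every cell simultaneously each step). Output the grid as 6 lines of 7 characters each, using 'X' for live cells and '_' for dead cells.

Answer: _XXXX__
_X_____
__XXX__
___X__X
_____X_
_______

Derivation:
Simulating step by step:
Generation 0 (given above): 18 live cells
Generation 1: 15 live cells
_XXXX_X
__X_X_X
___X__X
_____XX
_______
____XXX
Generation 2: 13 live cells
_XX_X__
_X__X_X
___XX_X
_____XX
____X__
_____X_
Generation 3: 13 live cells
_XXX_X_
_X__X__
___XX_X
___X__X
____X_X
_______
Generation 4: 11 live cells
(generation 4 grid is the final answer)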